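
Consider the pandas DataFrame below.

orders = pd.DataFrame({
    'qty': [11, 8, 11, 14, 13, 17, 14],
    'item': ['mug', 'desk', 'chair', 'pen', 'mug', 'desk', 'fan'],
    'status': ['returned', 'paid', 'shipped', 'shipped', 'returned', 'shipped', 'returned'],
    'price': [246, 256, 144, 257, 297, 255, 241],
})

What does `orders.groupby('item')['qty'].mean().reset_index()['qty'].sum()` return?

group by item, mean of qty:
item
chair    11.0
desk     12.5
fan      14.0
mug      12.0
pen      14.0
Name: qty, dtype: float64
reset_index():
    item   qty
0  chair  11.0
1   desk  12.5
2    fan  14.0
3    mug  12.0
4    pen  14.0

63.5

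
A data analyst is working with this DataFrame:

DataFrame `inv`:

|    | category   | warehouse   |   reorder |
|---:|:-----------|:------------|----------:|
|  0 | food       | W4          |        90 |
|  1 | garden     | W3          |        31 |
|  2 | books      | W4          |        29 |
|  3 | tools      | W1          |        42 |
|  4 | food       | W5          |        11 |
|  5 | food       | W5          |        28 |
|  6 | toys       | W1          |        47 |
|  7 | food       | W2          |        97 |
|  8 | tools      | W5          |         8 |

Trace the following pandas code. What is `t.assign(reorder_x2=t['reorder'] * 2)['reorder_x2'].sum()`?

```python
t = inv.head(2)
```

242

take first 2 rows:
  category warehouse  reorder
0     food        W4       90
1   garden        W3       31
add column reorder_x2 = t['reorder'] * 2:
  category warehouse  reorder  reorder_x2
0     food        W4       90         180
1   garden        W3       31          62
Reading off the sum of column 'reorder_x2', we get 242.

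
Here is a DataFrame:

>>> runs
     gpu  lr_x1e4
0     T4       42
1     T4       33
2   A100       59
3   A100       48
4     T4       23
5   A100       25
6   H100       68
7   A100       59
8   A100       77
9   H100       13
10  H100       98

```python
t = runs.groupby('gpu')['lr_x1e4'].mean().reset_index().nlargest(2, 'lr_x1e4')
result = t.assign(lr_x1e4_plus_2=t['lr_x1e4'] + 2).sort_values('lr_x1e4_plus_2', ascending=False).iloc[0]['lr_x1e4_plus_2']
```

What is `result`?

group by gpu, mean of lr_x1e4:
gpu
A100    53.600000
H100    59.666667
T4      32.666667
Name: lr_x1e4, dtype: float64
reset_index():
    gpu    lr_x1e4
0  A100  53.600000
1  H100  59.666667
2    T4  32.666667
take 2 rows with largest lr_x1e4:
    gpu    lr_x1e4
1  H100  59.666667
0  A100  53.600000
add column lr_x1e4_plus_2 = t['lr_x1e4'] + 2:
    gpu    lr_x1e4  lr_x1e4_plus_2
1  H100  59.666667       61.666667
0  A100  53.600000       55.600000
sort by lr_x1e4_plus_2 descending:
    gpu    lr_x1e4  lr_x1e4_plus_2
1  H100  59.666667       61.666667
0  A100  53.600000       55.600000
Reading off the value at position 0, column 'lr_x1e4_plus_2', we get 61.6666666667.

61.6666666667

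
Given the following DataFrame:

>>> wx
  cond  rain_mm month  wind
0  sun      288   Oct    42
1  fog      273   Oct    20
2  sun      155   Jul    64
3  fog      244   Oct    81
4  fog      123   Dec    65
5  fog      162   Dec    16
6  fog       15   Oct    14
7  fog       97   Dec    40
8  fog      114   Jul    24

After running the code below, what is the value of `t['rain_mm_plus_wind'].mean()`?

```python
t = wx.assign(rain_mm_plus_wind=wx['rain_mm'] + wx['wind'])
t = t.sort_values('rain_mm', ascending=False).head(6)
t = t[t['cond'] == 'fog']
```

246.0

add column rain_mm_plus_wind = wx['rain_mm'] + wx['wind']:
  cond  rain_mm month  wind  rain_mm_plus_wind
0  sun      288   Oct    42                330
1  fog      273   Oct    20                293
2  sun      155   Jul    64                219
3  fog      244   Oct    81                325
4  fog      123   Dec    65                188
5  fog      162   Dec    16                178
6  fog       15   Oct    14                 29
7  fog       97   Dec    40                137
8  fog      114   Jul    24                138
sort by rain_mm descending:
  cond  rain_mm month  wind  rain_mm_plus_wind
0  sun      288   Oct    42                330
1  fog      273   Oct    20                293
3  fog      244   Oct    81                325
5  fog      162   Dec    16                178
2  sun      155   Jul    64                219
4  fog      123   Dec    65                188
8  fog      114   Jul    24                138
7  fog       97   Dec    40                137
6  fog       15   Oct    14                 29
take first 6 rows:
  cond  rain_mm month  wind  rain_mm_plus_wind
0  sun      288   Oct    42                330
1  fog      273   Oct    20                293
3  fog      244   Oct    81                325
5  fog      162   Dec    16                178
2  sun      155   Jul    64                219
4  fog      123   Dec    65                188
filter rows where cond == 'fog':
  cond  rain_mm month  wind  rain_mm_plus_wind
1  fog      273   Oct    20                293
3  fog      244   Oct    81                325
5  fog      162   Dec    16                178
4  fog      123   Dec    65                188
Taking the mean of column 'rain_mm_plus_wind' gives 246.0.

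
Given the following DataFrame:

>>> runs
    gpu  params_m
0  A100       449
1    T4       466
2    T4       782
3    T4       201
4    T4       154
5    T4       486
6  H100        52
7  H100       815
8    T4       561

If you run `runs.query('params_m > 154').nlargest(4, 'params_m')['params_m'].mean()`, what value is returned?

filter rows where params_m > 154:
    gpu  params_m
0  A100       449
1    T4       466
2    T4       782
3    T4       201
5    T4       486
7  H100       815
8    T4       561
take 4 rows with largest params_m:
    gpu  params_m
7  H100       815
2    T4       782
8    T4       561
5    T4       486
The mean of column 'params_m' is 661.0.

661.0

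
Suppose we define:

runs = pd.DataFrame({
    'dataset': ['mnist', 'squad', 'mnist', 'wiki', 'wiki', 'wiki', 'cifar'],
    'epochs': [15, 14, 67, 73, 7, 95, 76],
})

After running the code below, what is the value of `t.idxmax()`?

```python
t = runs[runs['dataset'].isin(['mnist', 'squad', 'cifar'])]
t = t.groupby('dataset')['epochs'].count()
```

filter rows where dataset in ['mnist', 'squad', 'cifar']:
  dataset  epochs
0   mnist      15
1   squad      14
2   mnist      67
6   cifar      76
group by dataset, count of epochs:
dataset
cifar    1
mnist    2
squad    1
Name: epochs, dtype: int64

mnist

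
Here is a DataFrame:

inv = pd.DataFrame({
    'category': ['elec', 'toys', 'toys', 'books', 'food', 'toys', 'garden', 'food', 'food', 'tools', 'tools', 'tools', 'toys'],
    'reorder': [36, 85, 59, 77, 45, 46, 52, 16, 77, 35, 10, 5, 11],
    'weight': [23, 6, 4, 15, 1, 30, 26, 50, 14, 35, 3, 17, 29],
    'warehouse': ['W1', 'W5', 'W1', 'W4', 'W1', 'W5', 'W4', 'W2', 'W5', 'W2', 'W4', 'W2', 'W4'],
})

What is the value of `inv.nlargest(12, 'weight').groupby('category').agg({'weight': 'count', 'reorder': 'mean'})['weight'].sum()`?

take 12 rows with largest weight:
   category  reorder  weight warehouse
7      food       16      50        W2
9     tools       35      35        W2
5      toys       46      30        W5
12     toys       11      29        W4
6    garden       52      26        W4
0      elec       36      23        W1
11    tools        5      17        W2
3     books       77      15        W4
8      food       77      14        W5
1      toys       85       6        W5
2      toys       59       4        W1
10    tools       10       3        W4
group by category: count(weight), mean(reorder):
          weight    reorder
category                   
books          1  77.000000
elec           1  36.000000
food           2  46.500000
garden         1  52.000000
tools          3  16.666667
toys           4  50.250000

12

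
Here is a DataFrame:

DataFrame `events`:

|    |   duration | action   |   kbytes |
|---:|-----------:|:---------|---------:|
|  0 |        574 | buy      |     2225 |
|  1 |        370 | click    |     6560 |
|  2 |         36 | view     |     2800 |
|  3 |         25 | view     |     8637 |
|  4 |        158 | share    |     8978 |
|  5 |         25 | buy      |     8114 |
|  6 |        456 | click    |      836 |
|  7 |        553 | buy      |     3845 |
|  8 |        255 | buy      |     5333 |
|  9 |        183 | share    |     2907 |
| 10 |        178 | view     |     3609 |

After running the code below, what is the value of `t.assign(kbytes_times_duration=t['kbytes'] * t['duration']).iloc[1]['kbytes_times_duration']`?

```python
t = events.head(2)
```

take first 2 rows:
   duration action  kbytes
0       574    buy    2225
1       370  click    6560
add column kbytes_times_duration = t['kbytes'] * t['duration']:
   duration action  kbytes  kbytes_times_duration
0       574    buy    2225                1277150
1       370  click    6560                2427200
The value at position 1, column 'kbytes_times_duration' is 2427200.

2427200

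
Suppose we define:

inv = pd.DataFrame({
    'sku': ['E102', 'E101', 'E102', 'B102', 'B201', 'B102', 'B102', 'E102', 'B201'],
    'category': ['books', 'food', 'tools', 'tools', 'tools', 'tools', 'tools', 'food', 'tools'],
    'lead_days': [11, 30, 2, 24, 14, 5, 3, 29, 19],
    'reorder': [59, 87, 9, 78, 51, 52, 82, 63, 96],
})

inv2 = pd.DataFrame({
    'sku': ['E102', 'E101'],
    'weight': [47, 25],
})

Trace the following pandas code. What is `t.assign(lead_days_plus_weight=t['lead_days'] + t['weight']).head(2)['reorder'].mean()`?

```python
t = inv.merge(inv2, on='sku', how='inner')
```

73.0

merge on 'sku' (how='inner') → 4 rows:
    sku category  lead_days  reorder  weight
0  E102    books         11       59      47
1  E101     food         30       87      25
2  E102    tools          2        9      47
3  E102     food         29       63      47
add column lead_days_plus_weight = t['lead_days'] + t['weight']:
    sku category  lead_days  reorder  weight  lead_days_plus_weight
0  E102    books         11       59      47                     58
1  E101     food         30       87      25                     55
2  E102    tools          2        9      47                     49
3  E102     food         29       63      47                     76
take first 2 rows:
    sku category  lead_days  reorder  weight  lead_days_plus_weight
0  E102    books         11       59      47                     58
1  E101     food         30       87      25                     55
So mean() = 73.0.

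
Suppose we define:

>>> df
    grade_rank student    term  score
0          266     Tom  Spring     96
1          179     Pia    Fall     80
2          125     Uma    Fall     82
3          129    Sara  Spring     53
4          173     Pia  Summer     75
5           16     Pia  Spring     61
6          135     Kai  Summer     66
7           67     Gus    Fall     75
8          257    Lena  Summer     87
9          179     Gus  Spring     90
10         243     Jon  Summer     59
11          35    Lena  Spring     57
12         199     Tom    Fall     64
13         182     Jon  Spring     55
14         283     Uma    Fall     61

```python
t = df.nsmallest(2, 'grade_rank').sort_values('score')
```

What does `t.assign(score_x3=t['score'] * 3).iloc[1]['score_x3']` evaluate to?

take 2 rows with smallest grade_rank:
    grade_rank student    term  score
5           16     Pia  Spring     61
11          35    Lena  Spring     57
sort by score:
    grade_rank student    term  score
11          35    Lena  Spring     57
5           16     Pia  Spring     61
add column score_x3 = t['score'] * 3:
    grade_rank student    term  score  score_x3
11          35    Lena  Spring     57       171
5           16     Pia  Spring     61       183
Taking the value at position 1, column 'score_x3' gives 183.

183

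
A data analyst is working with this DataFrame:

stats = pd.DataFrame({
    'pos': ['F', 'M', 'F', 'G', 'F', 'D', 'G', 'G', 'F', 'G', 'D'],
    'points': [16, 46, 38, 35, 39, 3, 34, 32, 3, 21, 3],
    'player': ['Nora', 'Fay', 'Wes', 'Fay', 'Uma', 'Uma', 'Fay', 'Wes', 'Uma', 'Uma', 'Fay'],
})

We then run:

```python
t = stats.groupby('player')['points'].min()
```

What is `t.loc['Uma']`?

3

group by player, min of points:
player
Fay      3
Nora    16
Uma      3
Wes     32
Name: points, dtype: int64
Finally, value at index 'Uma' = 3.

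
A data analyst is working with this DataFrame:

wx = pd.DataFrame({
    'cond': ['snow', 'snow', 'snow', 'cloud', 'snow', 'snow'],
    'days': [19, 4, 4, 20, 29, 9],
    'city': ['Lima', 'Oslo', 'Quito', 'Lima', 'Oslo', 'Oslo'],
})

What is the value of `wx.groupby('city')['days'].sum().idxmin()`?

group by city, sum of days:
city
Lima     39
Oslo     42
Quito     4
Name: days, dtype: int64
Finally, label with the smallest value = Quito.

Quito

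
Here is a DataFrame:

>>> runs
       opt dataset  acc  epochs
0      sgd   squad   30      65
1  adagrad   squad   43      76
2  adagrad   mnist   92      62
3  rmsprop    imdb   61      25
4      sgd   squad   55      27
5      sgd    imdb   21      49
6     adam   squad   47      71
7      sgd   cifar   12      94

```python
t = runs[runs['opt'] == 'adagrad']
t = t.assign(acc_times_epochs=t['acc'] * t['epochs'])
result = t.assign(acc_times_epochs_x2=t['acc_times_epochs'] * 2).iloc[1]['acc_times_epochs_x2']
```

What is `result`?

filter rows where opt == 'adagrad':
       opt dataset  acc  epochs
1  adagrad   squad   43      76
2  adagrad   mnist   92      62
add column acc_times_epochs = t['acc'] * t['epochs']:
       opt dataset  acc  epochs  acc_times_epochs
1  adagrad   squad   43      76              3268
2  adagrad   mnist   92      62              5704
add column acc_times_epochs_x2 = t['acc_times_epochs'] * 2:
       opt dataset  acc  epochs  acc_times_epochs  acc_times_epochs_x2
1  adagrad   squad   43      76              3268                 6536
2  adagrad   mnist   92      62              5704                11408
Hence 11408.

11408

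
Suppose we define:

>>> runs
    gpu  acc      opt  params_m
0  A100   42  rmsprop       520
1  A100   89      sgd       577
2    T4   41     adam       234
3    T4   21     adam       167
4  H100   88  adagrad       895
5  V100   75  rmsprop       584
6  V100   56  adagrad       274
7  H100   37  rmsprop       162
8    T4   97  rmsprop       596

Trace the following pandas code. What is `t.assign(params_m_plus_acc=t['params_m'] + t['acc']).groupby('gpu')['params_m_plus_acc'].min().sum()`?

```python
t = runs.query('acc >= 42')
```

filter rows where acc >= 42:
    gpu  acc      opt  params_m
0  A100   42  rmsprop       520
1  A100   89      sgd       577
4  H100   88  adagrad       895
5  V100   75  rmsprop       584
6  V100   56  adagrad       274
8    T4   97  rmsprop       596
add column params_m_plus_acc = t['params_m'] + t['acc']:
    gpu  acc      opt  params_m  params_m_plus_acc
0  A100   42  rmsprop       520                562
1  A100   89      sgd       577                666
4  H100   88  adagrad       895                983
5  V100   75  rmsprop       584                659
6  V100   56  adagrad       274                330
8    T4   97  rmsprop       596                693
group by gpu, min of params_m_plus_acc:
gpu
A100    562
H100    983
T4      693
V100    330
Name: params_m_plus_acc, dtype: int64

2568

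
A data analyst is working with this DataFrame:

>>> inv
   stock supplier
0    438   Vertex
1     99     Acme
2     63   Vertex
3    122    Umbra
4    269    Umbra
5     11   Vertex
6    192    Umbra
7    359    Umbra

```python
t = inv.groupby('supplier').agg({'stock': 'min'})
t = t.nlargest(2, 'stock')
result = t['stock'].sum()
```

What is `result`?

group by supplier, min of stock:
          stock
supplier       
Acme         99
Umbra       122
Vertex       11
take 2 rows with largest stock:
          stock
supplier       
Umbra       122
Acme         99

221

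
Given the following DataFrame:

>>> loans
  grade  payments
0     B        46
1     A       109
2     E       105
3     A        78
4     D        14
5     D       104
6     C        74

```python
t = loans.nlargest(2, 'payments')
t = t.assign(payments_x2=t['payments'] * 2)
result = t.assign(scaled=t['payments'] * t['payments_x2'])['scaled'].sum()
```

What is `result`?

45812

take 2 rows with largest payments:
  grade  payments
1     A       109
2     E       105
add column payments_x2 = t['payments'] * 2:
  grade  payments  payments_x2
1     A       109          218
2     E       105          210
add column scaled = t['payments'] * t['payments_x2']:
  grade  payments  payments_x2  scaled
1     A       109          218   23762
2     E       105          210   22050
The sum of column 'scaled' is 45812.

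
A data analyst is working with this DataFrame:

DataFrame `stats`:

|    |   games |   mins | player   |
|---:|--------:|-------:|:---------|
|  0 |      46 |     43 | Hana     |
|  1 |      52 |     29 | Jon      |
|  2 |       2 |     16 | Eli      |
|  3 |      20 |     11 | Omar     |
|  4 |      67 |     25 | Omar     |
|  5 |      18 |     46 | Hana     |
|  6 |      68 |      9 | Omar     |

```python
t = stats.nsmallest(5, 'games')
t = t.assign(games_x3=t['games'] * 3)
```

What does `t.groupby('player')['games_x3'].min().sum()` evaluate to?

take 5 rows with smallest games:
   games  mins player
2      2    16    Eli
5     18    46   Hana
3     20    11   Omar
0     46    43   Hana
1     52    29    Jon
add column games_x3 = t['games'] * 3:
   games  mins player  games_x3
2      2    16    Eli         6
5     18    46   Hana        54
3     20    11   Omar        60
0     46    43   Hana       138
1     52    29    Jon       156
group by player, min of games_x3:
player
Eli       6
Hana     54
Jon     156
Omar     60
Name: games_x3, dtype: int64
Then the sum of the resulting series: 276

276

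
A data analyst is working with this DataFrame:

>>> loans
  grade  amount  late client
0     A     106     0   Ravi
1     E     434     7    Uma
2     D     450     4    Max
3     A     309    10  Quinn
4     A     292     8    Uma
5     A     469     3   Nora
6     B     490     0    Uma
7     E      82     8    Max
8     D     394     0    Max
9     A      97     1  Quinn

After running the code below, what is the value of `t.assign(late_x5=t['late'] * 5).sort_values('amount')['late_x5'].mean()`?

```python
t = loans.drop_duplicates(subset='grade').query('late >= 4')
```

27.5

drop duplicate grade (keep=first):
  grade  amount  late client
0     A     106     0   Ravi
1     E     434     7    Uma
2     D     450     4    Max
6     B     490     0    Uma
filter rows where late >= 4:
  grade  amount  late client
1     E     434     7    Uma
2     D     450     4    Max
add column late_x5 = t['late'] * 5:
  grade  amount  late client  late_x5
1     E     434     7    Uma       35
2     D     450     4    Max       20
sort by amount:
  grade  amount  late client  late_x5
1     E     434     7    Uma       35
2     D     450     4    Max       20
Taking the mean of column 'late_x5' gives 27.5.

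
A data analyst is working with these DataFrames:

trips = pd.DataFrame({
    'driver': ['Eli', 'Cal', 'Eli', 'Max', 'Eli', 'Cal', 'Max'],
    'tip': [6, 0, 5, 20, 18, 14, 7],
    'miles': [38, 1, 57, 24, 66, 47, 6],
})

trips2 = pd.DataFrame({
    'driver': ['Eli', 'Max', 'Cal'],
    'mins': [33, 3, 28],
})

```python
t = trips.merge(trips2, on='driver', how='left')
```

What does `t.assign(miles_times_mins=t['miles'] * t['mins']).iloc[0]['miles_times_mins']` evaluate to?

1254

merge on 'driver' (how='left') → 7 rows:
  driver  tip  miles  mins
0    Eli    6     38    33
1    Cal    0      1    28
2    Eli    5     57    33
3    Max   20     24     3
4    Eli   18     66    33
5    Cal   14     47    28
6    Max    7      6     3
add column miles_times_mins = t['miles'] * t['mins']:
  driver  tip  miles  mins  miles_times_mins
0    Eli    6     38    33              1254
1    Cal    0      1    28                28
2    Eli    5     57    33              1881
3    Max   20     24     3                72
4    Eli   18     66    33              2178
5    Cal   14     47    28              1316
6    Max    7      6     3                18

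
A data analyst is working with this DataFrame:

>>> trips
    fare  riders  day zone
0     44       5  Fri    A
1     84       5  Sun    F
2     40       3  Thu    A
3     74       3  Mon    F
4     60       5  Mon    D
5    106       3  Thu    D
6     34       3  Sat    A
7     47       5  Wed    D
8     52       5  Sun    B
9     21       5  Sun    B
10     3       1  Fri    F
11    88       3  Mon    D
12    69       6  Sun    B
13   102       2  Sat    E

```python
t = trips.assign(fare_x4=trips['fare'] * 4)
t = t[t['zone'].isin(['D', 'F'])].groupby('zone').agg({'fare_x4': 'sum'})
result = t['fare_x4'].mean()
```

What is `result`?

924.0

add column fare_x4 = trips['fare'] * 4:
    fare  riders  day zone  fare_x4
0     44       5  Fri    A      176
1     84       5  Sun    F      336
2     40       3  Thu    A      160
3     74       3  Mon    F      296
4     60       5  Mon    D      240
5    106       3  Thu    D      424
6     34       3  Sat    A      136
7     47       5  Wed    D      188
8     52       5  Sun    B      208
9     21       5  Sun    B       84
10     3       1  Fri    F       12
11    88       3  Mon    D      352
12    69       6  Sun    B      276
13   102       2  Sat    E      408
filter rows where zone in ['D', 'F']:
    fare  riders  day zone  fare_x4
1     84       5  Sun    F      336
3     74       3  Mon    F      296
4     60       5  Mon    D      240
5    106       3  Thu    D      424
7     47       5  Wed    D      188
10     3       1  Fri    F       12
11    88       3  Mon    D      352
group by zone, sum of fare_x4:
      fare_x4
zone         
D        1204
F         644
So mean() = 924.0.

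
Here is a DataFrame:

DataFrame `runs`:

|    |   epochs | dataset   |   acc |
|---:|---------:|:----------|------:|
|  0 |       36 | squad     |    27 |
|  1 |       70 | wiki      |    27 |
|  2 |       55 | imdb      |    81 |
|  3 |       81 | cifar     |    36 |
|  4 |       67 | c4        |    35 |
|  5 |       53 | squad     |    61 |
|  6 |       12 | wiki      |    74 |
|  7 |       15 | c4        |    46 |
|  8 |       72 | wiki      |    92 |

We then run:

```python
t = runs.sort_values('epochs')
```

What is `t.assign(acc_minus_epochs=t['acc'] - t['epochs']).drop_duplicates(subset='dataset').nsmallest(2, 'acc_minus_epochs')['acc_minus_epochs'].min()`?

-45

sort by epochs:
   epochs dataset  acc
6      12    wiki   74
7      15      c4   46
0      36   squad   27
5      53   squad   61
2      55    imdb   81
4      67      c4   35
1      70    wiki   27
8      72    wiki   92
3      81   cifar   36
add column acc_minus_epochs = t['acc'] - t['epochs']:
   epochs dataset  acc  acc_minus_epochs
6      12    wiki   74                62
7      15      c4   46                31
0      36   squad   27                -9
5      53   squad   61                 8
2      55    imdb   81                26
4      67      c4   35               -32
1      70    wiki   27               -43
8      72    wiki   92                20
3      81   cifar   36               -45
drop duplicate dataset (keep=first):
   epochs dataset  acc  acc_minus_epochs
6      12    wiki   74                62
7      15      c4   46                31
0      36   squad   27                -9
2      55    imdb   81                26
3      81   cifar   36               -45
take 2 rows with smallest acc_minus_epochs:
   epochs dataset  acc  acc_minus_epochs
3      81   cifar   36               -45
0      36   squad   27                -9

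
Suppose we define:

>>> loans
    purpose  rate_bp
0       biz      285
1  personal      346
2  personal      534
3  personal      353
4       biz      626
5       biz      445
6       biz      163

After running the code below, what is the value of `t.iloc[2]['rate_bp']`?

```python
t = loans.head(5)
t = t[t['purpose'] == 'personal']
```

take first 5 rows:
    purpose  rate_bp
0       biz      285
1  personal      346
2  personal      534
3  personal      353
4       biz      626
filter rows where purpose == 'personal':
    purpose  rate_bp
1  personal      346
2  personal      534
3  personal      353
Taking the value at position 2, column 'rate_bp' gives 353.

353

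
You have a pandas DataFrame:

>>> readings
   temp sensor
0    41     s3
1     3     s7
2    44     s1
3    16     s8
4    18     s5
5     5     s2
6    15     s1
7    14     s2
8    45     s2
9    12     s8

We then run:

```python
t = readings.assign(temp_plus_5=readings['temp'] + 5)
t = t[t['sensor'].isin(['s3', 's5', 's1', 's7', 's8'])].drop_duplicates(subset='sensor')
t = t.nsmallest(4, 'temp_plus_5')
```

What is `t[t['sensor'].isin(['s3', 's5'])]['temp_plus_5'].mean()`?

add column temp_plus_5 = readings['temp'] + 5:
   temp sensor  temp_plus_5
0    41     s3           46
1     3     s7            8
2    44     s1           49
3    16     s8           21
4    18     s5           23
5     5     s2           10
6    15     s1           20
7    14     s2           19
8    45     s2           50
9    12     s8           17
filter rows where sensor in ['s3', 's5', 's1', 's7', 's8']:
   temp sensor  temp_plus_5
0    41     s3           46
1     3     s7            8
2    44     s1           49
3    16     s8           21
4    18     s5           23
6    15     s1           20
9    12     s8           17
drop duplicate sensor (keep=first):
   temp sensor  temp_plus_5
0    41     s3           46
1     3     s7            8
2    44     s1           49
3    16     s8           21
4    18     s5           23
take 4 rows with smallest temp_plus_5:
   temp sensor  temp_plus_5
1     3     s7            8
3    16     s8           21
4    18     s5           23
0    41     s3           46
filter rows where sensor in ['s3', 's5']:
   temp sensor  temp_plus_5
4    18     s5           23
0    41     s3           46
mean of column 'temp_plus_5' → 34.5

34.5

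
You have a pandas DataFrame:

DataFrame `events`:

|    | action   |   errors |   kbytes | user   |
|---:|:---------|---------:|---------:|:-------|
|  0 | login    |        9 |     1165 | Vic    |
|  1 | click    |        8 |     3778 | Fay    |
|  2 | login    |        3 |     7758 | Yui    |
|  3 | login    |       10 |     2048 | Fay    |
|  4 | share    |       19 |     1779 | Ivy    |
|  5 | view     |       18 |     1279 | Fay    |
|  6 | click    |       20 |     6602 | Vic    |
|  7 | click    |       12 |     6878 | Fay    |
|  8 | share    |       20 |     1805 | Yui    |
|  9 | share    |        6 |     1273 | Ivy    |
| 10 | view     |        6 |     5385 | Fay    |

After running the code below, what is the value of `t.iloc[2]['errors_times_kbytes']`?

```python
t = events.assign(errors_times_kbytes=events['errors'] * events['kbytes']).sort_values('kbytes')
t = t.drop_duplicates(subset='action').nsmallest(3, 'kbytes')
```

23022

add column errors_times_kbytes = events['errors'] * events['kbytes']:
   action  errors  kbytes user  errors_times_kbytes
0   login       9    1165  Vic                10485
1   click       8    3778  Fay                30224
2   login       3    7758  Yui                23274
3   login      10    2048  Fay                20480
4   share      19    1779  Ivy                33801
5    view      18    1279  Fay                23022
6   click      20    6602  Vic               132040
7   click      12    6878  Fay                82536
8   share      20    1805  Yui                36100
9   share       6    1273  Ivy                 7638
10   view       6    5385  Fay                32310
sort by kbytes:
   action  errors  kbytes user  errors_times_kbytes
0   login       9    1165  Vic                10485
9   share       6    1273  Ivy                 7638
5    view      18    1279  Fay                23022
4   share      19    1779  Ivy                33801
8   share      20    1805  Yui                36100
3   login      10    2048  Fay                20480
1   click       8    3778  Fay                30224
10   view       6    5385  Fay                32310
6   click      20    6602  Vic               132040
7   click      12    6878  Fay                82536
2   login       3    7758  Yui                23274
drop duplicate action (keep=first):
  action  errors  kbytes user  errors_times_kbytes
0  login       9    1165  Vic                10485
9  share       6    1273  Ivy                 7638
5   view      18    1279  Fay                23022
1  click       8    3778  Fay                30224
take 3 rows with smallest kbytes:
  action  errors  kbytes user  errors_times_kbytes
0  login       9    1165  Vic                10485
9  share       6    1273  Ivy                 7638
5   view      18    1279  Fay                23022
So iloc[2]['errors_times_kbytes'] = 23022.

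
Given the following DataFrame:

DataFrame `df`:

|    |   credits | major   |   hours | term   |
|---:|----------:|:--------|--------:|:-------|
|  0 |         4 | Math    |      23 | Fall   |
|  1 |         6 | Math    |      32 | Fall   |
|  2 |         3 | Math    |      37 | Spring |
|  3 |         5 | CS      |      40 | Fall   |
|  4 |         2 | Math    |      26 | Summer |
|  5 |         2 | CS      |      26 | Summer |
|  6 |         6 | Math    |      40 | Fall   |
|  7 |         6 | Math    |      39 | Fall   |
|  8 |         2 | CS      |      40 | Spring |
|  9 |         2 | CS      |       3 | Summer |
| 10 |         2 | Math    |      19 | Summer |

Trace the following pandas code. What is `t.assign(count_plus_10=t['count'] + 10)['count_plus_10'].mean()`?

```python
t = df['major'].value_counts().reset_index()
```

15.5

value_counts of major:
major
Math    7
CS      4
Name: count, dtype: int64
reset_index():
  major  count
0  Math      7
1    CS      4
add column count_plus_10 = t['count'] + 10:
  major  count  count_plus_10
0  Math      7             17
1    CS      4             14
So mean() = 15.5.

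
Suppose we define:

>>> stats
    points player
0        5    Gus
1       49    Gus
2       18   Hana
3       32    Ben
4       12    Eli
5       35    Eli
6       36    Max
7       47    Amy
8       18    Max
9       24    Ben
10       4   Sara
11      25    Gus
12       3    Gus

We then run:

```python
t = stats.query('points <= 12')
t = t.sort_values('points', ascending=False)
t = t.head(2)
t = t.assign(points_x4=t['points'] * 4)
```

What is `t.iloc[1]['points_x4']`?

filter rows where points <= 12:
    points player
0        5    Gus
4       12    Eli
10       4   Sara
12       3    Gus
sort by points descending:
    points player
4       12    Eli
0        5    Gus
10       4   Sara
12       3    Gus
take first 2 rows:
   points player
4      12    Eli
0       5    Gus
add column points_x4 = t['points'] * 4:
   points player  points_x4
4      12    Eli         48
0       5    Gus         20
Hence 20.

20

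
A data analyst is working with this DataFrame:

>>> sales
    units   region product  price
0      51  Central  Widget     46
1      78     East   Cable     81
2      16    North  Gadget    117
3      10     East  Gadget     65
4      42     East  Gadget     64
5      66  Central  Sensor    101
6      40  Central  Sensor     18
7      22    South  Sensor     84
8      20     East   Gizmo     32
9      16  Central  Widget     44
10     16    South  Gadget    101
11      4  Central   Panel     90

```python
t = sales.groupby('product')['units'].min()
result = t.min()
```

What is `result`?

4

group by product, min of units:
product
Cable     78
Gadget    10
Gizmo     20
Panel      4
Sensor    22
Widget    16
Name: units, dtype: int64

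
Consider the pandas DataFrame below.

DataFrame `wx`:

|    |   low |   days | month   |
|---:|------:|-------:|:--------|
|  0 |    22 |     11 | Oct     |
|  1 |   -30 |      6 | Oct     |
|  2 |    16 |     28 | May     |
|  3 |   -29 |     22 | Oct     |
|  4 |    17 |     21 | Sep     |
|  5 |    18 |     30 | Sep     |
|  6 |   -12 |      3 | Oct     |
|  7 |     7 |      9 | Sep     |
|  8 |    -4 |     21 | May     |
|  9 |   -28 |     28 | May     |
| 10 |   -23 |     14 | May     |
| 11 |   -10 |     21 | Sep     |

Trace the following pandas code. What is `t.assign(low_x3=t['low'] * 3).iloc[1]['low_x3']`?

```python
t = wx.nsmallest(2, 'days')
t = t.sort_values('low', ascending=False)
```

take 2 rows with smallest days:
   low  days month
6  -12     3   Oct
1  -30     6   Oct
sort by low descending:
   low  days month
6  -12     3   Oct
1  -30     6   Oct
add column low_x3 = t['low'] * 3:
   low  days month  low_x3
6  -12     3   Oct     -36
1  -30     6   Oct     -90
Reading off the value at position 1, column 'low_x3', we get -90.

-90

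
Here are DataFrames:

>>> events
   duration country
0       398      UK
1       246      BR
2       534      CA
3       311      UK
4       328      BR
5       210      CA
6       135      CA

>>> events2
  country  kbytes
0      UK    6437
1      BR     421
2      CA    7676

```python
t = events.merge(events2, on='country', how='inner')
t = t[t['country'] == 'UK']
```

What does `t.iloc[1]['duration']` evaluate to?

merge on 'country' (how='inner') → 7 rows:
   duration country  kbytes
0       398      UK    6437
1       246      BR     421
2       534      CA    7676
3       311      UK    6437
4       328      BR     421
5       210      CA    7676
6       135      CA    7676
filter rows where country == 'UK':
   duration country  kbytes
0       398      UK    6437
3       311      UK    6437
The value at position 1, column 'duration' is 311.

311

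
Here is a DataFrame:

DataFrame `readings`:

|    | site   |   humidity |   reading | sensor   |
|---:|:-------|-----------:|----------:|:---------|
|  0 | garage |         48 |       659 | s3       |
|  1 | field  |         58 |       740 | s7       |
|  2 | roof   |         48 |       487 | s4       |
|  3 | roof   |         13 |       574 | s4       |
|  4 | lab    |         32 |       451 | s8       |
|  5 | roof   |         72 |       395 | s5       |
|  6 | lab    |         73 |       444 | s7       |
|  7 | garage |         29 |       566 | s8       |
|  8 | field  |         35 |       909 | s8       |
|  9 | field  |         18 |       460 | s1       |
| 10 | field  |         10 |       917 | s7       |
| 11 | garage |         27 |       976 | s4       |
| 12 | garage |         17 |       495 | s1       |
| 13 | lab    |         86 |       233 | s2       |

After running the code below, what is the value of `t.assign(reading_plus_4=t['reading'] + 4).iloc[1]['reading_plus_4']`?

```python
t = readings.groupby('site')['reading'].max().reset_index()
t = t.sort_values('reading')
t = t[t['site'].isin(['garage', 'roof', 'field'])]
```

921

group by site, max of reading:
site
field     917
garage    976
lab       451
roof      574
Name: reading, dtype: int64
reset_index():
     site  reading
0   field      917
1  garage      976
2     lab      451
3    roof      574
sort by reading:
     site  reading
2     lab      451
3    roof      574
0   field      917
1  garage      976
filter rows where site in ['garage', 'roof', 'field']:
     site  reading
3    roof      574
0   field      917
1  garage      976
add column reading_plus_4 = t['reading'] + 4:
     site  reading  reading_plus_4
3    roof      574             578
0   field      917             921
1  garage      976             980
Reading off the value at position 1, column 'reading_plus_4', we get 921.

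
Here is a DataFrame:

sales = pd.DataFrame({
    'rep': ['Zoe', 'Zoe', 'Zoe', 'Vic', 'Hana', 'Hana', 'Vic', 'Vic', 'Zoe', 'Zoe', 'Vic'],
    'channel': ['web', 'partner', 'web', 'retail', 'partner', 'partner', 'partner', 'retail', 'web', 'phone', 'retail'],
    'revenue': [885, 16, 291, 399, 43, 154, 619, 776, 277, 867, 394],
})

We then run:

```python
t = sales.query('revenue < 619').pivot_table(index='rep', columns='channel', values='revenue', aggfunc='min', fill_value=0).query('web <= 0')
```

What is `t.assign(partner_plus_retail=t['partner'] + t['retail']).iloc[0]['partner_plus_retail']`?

filter rows where revenue < 619:
     rep  channel  revenue
1    Zoe  partner       16
2    Zoe      web      291
3    Vic   retail      399
4   Hana  partner       43
5   Hana  partner      154
8    Zoe      web      277
10   Vic   retail      394
pivot: rows=rep, cols=channel, min(revenue):
channel  partner  retail  web
rep                          
Hana          43       0    0
Vic            0     394    0
Zoe           16       0  277
filter rows where web <= 0:
channel  partner  retail  web
rep                          
Hana          43       0    0
Vic            0     394    0
add column partner_plus_retail = t['partner'] + t['retail']:
channel  partner  retail  web  partner_plus_retail
rep                                               
Hana          43       0    0                   43
Vic            0     394    0                  394
Hence 43.

43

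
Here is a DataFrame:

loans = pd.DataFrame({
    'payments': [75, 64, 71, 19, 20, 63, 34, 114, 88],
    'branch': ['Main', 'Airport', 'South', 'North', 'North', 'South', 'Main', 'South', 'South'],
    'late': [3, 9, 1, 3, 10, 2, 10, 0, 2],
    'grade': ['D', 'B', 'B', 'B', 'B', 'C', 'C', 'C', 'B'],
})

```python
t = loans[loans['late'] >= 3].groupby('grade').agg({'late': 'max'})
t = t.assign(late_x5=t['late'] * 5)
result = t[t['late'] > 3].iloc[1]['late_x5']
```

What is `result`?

filter rows where late >= 3:
   payments   branch  late grade
0        75     Main     3     D
1        64  Airport     9     B
3        19    North     3     B
4        20    North    10     B
6        34     Main    10     C
group by grade, max of late:
       late
grade      
B        10
C        10
D         3
add column late_x5 = t['late'] * 5:
       late  late_x5
grade               
B        10       50
C        10       50
D         3       15
filter rows where late > 3:
       late  late_x5
grade               
B        10       50
C        10       50
So iloc[1]['late_x5'] = 50.

50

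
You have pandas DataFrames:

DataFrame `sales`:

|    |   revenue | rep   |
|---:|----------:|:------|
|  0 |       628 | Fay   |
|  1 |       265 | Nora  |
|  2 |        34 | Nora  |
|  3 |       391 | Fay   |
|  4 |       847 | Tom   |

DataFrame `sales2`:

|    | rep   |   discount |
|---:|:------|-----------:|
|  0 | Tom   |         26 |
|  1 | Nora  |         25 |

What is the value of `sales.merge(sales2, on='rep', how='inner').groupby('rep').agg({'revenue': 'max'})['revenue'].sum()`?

1112

merge on 'rep' (how='inner') → 3 rows:
   revenue   rep  discount
0      265  Nora        25
1       34  Nora        25
2      847   Tom        26
group by rep, max of revenue:
      revenue
rep          
Nora      265
Tom       847
Hence 1112.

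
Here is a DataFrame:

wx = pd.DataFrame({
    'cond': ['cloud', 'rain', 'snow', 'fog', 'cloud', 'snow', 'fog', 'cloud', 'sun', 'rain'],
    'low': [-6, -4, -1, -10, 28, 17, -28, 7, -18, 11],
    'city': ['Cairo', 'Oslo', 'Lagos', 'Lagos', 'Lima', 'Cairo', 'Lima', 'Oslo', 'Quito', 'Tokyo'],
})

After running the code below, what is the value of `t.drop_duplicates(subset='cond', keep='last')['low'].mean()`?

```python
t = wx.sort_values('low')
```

5.6

sort by low:
    cond  low   city
6    fog  -28   Lima
8    sun  -18  Quito
3    fog  -10  Lagos
0  cloud   -6  Cairo
1   rain   -4   Oslo
2   snow   -1  Lagos
7  cloud    7   Oslo
9   rain   11  Tokyo
5   snow   17  Cairo
4  cloud   28   Lima
drop duplicate cond (keep=last):
    cond  low   city
8    sun  -18  Quito
3    fog  -10  Lagos
9   rain   11  Tokyo
5   snow   17  Cairo
4  cloud   28   Lima
Taking the mean of column 'low' gives 5.6.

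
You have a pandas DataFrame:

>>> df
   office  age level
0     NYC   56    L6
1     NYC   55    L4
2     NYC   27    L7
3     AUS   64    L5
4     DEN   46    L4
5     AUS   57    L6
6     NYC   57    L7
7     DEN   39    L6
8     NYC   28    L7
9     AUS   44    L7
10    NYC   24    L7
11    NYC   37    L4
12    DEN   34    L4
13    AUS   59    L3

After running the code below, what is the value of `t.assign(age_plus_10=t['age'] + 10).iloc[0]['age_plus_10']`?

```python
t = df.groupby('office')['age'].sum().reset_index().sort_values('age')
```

group by office, sum of age:
office
AUS    224
DEN    119
NYC    284
Name: age, dtype: int64
reset_index():
  office  age
0    AUS  224
1    DEN  119
2    NYC  284
sort by age:
  office  age
1    DEN  119
0    AUS  224
2    NYC  284
add column age_plus_10 = t['age'] + 10:
  office  age  age_plus_10
1    DEN  119          129
0    AUS  224          234
2    NYC  284          294
value at position 0, column 'age_plus_10' → 129

129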